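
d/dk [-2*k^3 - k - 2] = -6*k^2 - 1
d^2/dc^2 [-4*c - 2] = 0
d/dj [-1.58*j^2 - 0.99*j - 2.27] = -3.16*j - 0.99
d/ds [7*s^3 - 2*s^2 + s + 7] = 21*s^2 - 4*s + 1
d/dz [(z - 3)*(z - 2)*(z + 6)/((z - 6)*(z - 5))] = (z^4 - 22*z^3 + 103*z^2 - 12*z - 324)/(z^4 - 22*z^3 + 181*z^2 - 660*z + 900)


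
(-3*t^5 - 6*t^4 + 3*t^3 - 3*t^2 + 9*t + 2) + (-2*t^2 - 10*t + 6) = -3*t^5 - 6*t^4 + 3*t^3 - 5*t^2 - t + 8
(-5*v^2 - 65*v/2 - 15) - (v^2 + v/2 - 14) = -6*v^2 - 33*v - 1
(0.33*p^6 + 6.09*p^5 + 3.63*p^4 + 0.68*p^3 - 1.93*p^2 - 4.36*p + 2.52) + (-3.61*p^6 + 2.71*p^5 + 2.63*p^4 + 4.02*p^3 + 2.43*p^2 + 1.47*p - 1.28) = -3.28*p^6 + 8.8*p^5 + 6.26*p^4 + 4.7*p^3 + 0.5*p^2 - 2.89*p + 1.24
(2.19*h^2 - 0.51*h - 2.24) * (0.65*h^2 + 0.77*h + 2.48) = 1.4235*h^4 + 1.3548*h^3 + 3.5825*h^2 - 2.9896*h - 5.5552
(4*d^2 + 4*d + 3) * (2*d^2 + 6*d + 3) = 8*d^4 + 32*d^3 + 42*d^2 + 30*d + 9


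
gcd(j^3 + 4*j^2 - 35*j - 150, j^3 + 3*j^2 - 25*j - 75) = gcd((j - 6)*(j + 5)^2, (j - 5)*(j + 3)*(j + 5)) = j + 5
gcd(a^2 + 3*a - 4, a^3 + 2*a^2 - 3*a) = a - 1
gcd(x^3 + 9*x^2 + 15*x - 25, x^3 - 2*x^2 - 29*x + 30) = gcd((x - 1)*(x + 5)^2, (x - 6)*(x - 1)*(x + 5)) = x^2 + 4*x - 5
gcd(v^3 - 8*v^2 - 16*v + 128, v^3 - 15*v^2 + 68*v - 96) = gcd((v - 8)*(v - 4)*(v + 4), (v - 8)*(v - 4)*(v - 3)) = v^2 - 12*v + 32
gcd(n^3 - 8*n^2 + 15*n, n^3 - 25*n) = n^2 - 5*n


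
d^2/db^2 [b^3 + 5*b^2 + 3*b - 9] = 6*b + 10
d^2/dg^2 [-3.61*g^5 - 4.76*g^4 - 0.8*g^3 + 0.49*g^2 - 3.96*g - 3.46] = -72.2*g^3 - 57.12*g^2 - 4.8*g + 0.98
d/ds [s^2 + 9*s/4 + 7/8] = 2*s + 9/4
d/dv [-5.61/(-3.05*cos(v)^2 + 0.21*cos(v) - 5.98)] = (34.221*cos(v) - 1.1781)*sin(v)/(3.05*cos(v)^2 - 0.21*cos(v) + 5.98)^2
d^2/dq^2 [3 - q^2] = -2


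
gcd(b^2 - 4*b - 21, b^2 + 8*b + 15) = b + 3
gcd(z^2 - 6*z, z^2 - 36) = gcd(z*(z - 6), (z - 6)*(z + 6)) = z - 6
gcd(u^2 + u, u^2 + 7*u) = u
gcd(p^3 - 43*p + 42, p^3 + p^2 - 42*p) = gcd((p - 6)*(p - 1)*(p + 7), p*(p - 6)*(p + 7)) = p^2 + p - 42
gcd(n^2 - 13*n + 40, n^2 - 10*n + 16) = n - 8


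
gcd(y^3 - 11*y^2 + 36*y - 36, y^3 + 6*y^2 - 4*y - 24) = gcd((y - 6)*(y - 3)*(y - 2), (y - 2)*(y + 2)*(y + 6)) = y - 2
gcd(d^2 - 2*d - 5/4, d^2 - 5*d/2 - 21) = 1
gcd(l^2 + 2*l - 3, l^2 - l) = l - 1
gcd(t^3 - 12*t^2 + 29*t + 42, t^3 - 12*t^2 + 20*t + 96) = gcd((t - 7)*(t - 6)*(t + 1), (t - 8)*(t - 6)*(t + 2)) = t - 6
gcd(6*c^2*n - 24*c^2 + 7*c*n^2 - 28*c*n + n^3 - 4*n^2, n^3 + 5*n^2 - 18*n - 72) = n - 4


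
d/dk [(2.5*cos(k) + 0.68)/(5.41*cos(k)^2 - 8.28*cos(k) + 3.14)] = (13.525*cos(k)^2 + 7.3576*cos(k) - 13.4804)*sin(k)/(29.2681*cos(k)^4 - 89.5896*cos(k)^3 + 102.5332*cos(k)^2 - 51.9984*cos(k) + 9.8596)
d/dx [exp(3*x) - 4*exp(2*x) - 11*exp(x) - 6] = (3*exp(2*x) - 8*exp(x) - 11)*exp(x)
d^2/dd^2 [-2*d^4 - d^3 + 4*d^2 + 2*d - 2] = -24*d^2 - 6*d + 8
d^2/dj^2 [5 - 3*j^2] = -6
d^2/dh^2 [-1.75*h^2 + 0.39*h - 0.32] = -3.50000000000000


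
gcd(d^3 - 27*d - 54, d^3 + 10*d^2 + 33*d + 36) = d^2 + 6*d + 9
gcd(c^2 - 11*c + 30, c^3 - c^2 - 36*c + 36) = c - 6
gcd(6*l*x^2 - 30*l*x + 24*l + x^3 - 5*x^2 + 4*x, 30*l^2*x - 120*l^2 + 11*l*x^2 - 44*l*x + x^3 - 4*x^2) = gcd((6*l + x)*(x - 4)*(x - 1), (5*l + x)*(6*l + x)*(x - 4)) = 6*l*x - 24*l + x^2 - 4*x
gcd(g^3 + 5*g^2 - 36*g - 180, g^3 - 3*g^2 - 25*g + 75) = g + 5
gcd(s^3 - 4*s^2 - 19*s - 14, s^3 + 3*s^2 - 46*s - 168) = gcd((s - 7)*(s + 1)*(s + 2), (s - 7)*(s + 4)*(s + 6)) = s - 7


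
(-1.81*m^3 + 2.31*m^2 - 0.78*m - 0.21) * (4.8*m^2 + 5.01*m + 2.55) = -8.688*m^5 + 2.0199*m^4 + 3.2136*m^3 + 0.974699999999999*m^2 - 3.0411*m - 0.5355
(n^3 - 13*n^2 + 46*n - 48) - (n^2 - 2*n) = n^3 - 14*n^2 + 48*n - 48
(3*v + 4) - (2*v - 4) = v + 8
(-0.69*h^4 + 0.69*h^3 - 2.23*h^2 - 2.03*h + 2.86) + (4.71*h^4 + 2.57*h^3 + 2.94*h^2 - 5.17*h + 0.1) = 4.02*h^4 + 3.26*h^3 + 0.71*h^2 - 7.2*h + 2.96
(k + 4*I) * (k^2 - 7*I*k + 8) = k^3 - 3*I*k^2 + 36*k + 32*I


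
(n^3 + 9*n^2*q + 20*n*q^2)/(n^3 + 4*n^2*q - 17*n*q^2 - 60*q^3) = n*(-n - 4*q)/(-n^2 + n*q + 12*q^2)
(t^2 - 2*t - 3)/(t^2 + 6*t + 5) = (t - 3)/(t + 5)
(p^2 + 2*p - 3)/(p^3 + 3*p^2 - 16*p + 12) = (p + 3)/(p^2 + 4*p - 12)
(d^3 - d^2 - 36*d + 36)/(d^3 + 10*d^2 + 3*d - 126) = (d^2 - 7*d + 6)/(d^2 + 4*d - 21)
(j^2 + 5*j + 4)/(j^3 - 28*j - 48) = (j + 1)/(j^2 - 4*j - 12)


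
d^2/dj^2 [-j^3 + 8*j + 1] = -6*j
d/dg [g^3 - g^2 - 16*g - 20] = 3*g^2 - 2*g - 16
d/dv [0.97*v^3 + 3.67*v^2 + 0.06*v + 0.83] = 2.91*v^2 + 7.34*v + 0.06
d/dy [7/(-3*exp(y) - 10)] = 21*exp(y)/(3*exp(y) + 10)^2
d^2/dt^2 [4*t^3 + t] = 24*t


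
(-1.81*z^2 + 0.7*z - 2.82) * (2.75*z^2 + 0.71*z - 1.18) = -4.9775*z^4 + 0.6399*z^3 - 5.1222*z^2 - 2.8282*z + 3.3276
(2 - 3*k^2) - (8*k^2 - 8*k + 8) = -11*k^2 + 8*k - 6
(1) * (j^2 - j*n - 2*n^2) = j^2 - j*n - 2*n^2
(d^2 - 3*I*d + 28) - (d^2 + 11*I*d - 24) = -14*I*d + 52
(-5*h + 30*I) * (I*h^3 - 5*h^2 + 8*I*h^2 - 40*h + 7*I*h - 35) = -5*I*h^4 - 5*h^3 - 40*I*h^3 - 40*h^2 - 185*I*h^2 - 35*h - 1200*I*h - 1050*I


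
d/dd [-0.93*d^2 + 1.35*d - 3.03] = 1.35 - 1.86*d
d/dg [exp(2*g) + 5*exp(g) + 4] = (2*exp(g) + 5)*exp(g)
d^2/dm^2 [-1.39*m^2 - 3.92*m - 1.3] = -2.78000000000000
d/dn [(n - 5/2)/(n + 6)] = 17/(2*(n + 6)^2)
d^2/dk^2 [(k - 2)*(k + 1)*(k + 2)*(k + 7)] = 12*k^2 + 48*k + 6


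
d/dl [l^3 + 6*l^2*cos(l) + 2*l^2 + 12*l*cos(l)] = -6*l^2*sin(l) + 3*l^2 + 12*sqrt(2)*l*cos(l + pi/4) + 4*l + 12*cos(l)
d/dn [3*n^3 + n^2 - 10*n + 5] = 9*n^2 + 2*n - 10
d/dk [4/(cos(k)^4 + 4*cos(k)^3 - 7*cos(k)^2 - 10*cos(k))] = 8*(2*cos(k)^3 + 6*cos(k)^2 - 7*cos(k) - 5)*sin(k)/((cos(k)^3 + 4*cos(k)^2 - 7*cos(k) - 10)^2*cos(k)^2)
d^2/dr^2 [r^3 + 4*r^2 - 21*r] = 6*r + 8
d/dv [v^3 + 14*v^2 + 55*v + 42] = 3*v^2 + 28*v + 55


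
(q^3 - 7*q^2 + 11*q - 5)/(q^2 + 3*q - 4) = (q^2 - 6*q + 5)/(q + 4)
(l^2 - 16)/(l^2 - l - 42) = (16 - l^2)/(-l^2 + l + 42)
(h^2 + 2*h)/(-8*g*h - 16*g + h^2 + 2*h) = -h/(8*g - h)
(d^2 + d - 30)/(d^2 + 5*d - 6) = (d - 5)/(d - 1)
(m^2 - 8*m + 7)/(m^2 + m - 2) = (m - 7)/(m + 2)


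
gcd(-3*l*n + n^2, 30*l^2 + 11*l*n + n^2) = 1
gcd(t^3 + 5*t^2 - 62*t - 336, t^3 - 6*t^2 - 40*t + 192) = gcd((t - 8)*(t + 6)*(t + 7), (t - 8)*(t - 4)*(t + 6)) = t^2 - 2*t - 48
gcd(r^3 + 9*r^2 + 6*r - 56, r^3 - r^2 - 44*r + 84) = r^2 + 5*r - 14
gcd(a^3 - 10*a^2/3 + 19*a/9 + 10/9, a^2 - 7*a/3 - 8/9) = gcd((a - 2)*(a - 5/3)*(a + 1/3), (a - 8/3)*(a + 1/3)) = a + 1/3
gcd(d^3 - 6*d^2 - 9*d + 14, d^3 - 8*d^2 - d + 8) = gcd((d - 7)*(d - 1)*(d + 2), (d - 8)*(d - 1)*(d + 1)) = d - 1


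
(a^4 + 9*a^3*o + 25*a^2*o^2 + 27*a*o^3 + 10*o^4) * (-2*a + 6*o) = -2*a^5 - 12*a^4*o + 4*a^3*o^2 + 96*a^2*o^3 + 142*a*o^4 + 60*o^5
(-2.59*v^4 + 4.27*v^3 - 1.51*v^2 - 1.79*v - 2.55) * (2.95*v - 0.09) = -7.6405*v^5 + 12.8296*v^4 - 4.8388*v^3 - 5.1446*v^2 - 7.3614*v + 0.2295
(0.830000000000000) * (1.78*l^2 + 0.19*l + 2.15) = 1.4774*l^2 + 0.1577*l + 1.7845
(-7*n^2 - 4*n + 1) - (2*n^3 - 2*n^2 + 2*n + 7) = -2*n^3 - 5*n^2 - 6*n - 6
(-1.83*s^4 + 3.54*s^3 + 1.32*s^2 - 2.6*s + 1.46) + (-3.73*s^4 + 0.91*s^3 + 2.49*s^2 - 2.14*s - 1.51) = -5.56*s^4 + 4.45*s^3 + 3.81*s^2 - 4.74*s - 0.05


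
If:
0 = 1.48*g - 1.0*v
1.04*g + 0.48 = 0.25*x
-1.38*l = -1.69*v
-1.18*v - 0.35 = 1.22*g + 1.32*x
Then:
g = -0.34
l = -0.62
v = -0.50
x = 0.50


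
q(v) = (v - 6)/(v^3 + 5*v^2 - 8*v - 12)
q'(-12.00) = 0.01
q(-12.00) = 0.02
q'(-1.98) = -0.46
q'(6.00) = 0.00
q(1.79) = 0.92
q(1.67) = 0.64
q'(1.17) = 0.15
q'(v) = (v - 6)*(-3*v^2 - 10*v + 8)/(v^3 + 5*v^2 - 8*v - 12)^2 + 1/(v^3 + 5*v^2 - 8*v - 12) = (v^3 + 5*v^2 - 8*v - (v - 6)*(3*v^2 + 10*v - 8) - 12)/(v^3 + 5*v^2 - 8*v - 12)^2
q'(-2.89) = -0.09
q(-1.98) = -0.51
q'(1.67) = 1.47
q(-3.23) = -0.29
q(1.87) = 1.41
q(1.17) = 0.37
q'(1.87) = 9.81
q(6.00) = 0.00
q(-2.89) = -0.31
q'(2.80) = 0.23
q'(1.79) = 3.72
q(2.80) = -0.12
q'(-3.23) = -0.05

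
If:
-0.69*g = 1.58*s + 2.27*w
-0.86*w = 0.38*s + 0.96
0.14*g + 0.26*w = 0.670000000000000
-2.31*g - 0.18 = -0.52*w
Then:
No Solution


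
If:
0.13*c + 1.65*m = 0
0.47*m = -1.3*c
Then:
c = 0.00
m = 0.00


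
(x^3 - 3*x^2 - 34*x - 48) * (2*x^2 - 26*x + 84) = 2*x^5 - 32*x^4 + 94*x^3 + 536*x^2 - 1608*x - 4032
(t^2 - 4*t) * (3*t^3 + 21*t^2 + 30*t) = 3*t^5 + 9*t^4 - 54*t^3 - 120*t^2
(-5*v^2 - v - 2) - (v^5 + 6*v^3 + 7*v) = -v^5 - 6*v^3 - 5*v^2 - 8*v - 2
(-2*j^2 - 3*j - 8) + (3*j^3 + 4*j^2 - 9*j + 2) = 3*j^3 + 2*j^2 - 12*j - 6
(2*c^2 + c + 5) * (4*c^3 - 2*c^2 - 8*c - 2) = 8*c^5 + 2*c^3 - 22*c^2 - 42*c - 10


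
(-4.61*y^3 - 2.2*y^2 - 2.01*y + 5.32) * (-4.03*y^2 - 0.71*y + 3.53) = 18.5783*y^5 + 12.1391*y^4 - 6.611*y^3 - 27.7785*y^2 - 10.8725*y + 18.7796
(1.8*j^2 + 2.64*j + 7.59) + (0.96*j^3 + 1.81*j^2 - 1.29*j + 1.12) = 0.96*j^3 + 3.61*j^2 + 1.35*j + 8.71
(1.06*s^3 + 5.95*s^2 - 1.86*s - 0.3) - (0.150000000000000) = 1.06*s^3 + 5.95*s^2 - 1.86*s - 0.45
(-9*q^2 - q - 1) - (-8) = -9*q^2 - q + 7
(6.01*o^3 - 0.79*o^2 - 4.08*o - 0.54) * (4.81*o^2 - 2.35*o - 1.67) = 28.9081*o^5 - 17.9234*o^4 - 27.805*o^3 + 8.3099*o^2 + 8.0826*o + 0.9018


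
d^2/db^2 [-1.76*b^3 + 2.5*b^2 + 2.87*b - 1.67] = 5.0 - 10.56*b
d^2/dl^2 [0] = 0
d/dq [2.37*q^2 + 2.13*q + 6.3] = 4.74*q + 2.13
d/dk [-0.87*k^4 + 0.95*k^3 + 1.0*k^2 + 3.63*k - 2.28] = -3.48*k^3 + 2.85*k^2 + 2.0*k + 3.63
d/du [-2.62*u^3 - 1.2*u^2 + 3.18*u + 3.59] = -7.86*u^2 - 2.4*u + 3.18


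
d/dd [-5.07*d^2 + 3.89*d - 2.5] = 3.89 - 10.14*d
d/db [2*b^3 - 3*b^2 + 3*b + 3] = 6*b^2 - 6*b + 3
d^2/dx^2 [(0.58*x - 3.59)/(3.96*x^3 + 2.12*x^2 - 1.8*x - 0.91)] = (54.571968*x^5 - 646.348032*x^4 - 468.738304*x^3 + 81.8088*x^2 + 11.288712*x - 39.014936)/(62.099136*x^9 + 99.734976*x^8 - 31.287168*x^7 - 123.9508*x^6 - 31.616352*x^5 + 47.255568*x^4 + 24.841188*x^3 - 3.578484*x^2 - 4.47174*x - 0.753571)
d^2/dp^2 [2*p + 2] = 0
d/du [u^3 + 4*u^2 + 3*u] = 3*u^2 + 8*u + 3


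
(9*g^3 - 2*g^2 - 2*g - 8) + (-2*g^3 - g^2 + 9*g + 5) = 7*g^3 - 3*g^2 + 7*g - 3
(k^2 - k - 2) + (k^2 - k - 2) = 2*k^2 - 2*k - 4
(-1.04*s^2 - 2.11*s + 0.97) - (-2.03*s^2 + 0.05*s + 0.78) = 0.99*s^2 - 2.16*s + 0.19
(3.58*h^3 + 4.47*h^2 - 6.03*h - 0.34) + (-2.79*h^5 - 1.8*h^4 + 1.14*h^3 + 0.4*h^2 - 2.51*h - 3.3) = -2.79*h^5 - 1.8*h^4 + 4.72*h^3 + 4.87*h^2 - 8.54*h - 3.64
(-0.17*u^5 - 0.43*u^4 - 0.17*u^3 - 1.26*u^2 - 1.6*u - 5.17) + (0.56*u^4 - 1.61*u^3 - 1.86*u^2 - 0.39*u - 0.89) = -0.17*u^5 + 0.13*u^4 - 1.78*u^3 - 3.12*u^2 - 1.99*u - 6.06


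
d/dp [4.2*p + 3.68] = 4.20000000000000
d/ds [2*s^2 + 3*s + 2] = 4*s + 3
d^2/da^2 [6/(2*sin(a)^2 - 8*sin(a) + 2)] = 6*(-2*sin(a)^4 + 6*sin(a)^3 - 3*sin(a)^2 - 14*sin(a) + 15)/(sin(a)^2 - 4*sin(a) + 1)^3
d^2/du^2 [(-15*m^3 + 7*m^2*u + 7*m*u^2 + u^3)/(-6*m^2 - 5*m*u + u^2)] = m^2*(-846*m^3 + 918*m^2*u + 342*m*u^2 + 146*u^3)/(-216*m^6 - 540*m^5*u - 342*m^4*u^2 + 55*m^3*u^3 + 57*m^2*u^4 - 15*m*u^5 + u^6)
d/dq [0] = 0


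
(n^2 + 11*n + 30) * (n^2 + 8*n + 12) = n^4 + 19*n^3 + 130*n^2 + 372*n + 360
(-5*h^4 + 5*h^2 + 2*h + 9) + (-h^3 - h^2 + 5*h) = -5*h^4 - h^3 + 4*h^2 + 7*h + 9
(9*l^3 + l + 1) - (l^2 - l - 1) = 9*l^3 - l^2 + 2*l + 2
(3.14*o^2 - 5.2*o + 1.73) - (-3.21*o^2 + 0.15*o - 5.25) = 6.35*o^2 - 5.35*o + 6.98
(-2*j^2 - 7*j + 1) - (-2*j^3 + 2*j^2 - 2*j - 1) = 2*j^3 - 4*j^2 - 5*j + 2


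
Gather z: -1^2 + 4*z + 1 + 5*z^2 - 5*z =5*z^2 - z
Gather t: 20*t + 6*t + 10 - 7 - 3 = 26*t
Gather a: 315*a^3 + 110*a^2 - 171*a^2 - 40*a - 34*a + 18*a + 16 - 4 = 315*a^3 - 61*a^2 - 56*a + 12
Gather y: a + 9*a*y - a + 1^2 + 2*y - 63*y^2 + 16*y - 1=-63*y^2 + y*(9*a + 18)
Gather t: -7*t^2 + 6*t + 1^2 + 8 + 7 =-7*t^2 + 6*t + 16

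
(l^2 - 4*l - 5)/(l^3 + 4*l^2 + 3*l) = (l - 5)/(l*(l + 3))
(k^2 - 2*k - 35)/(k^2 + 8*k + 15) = (k - 7)/(k + 3)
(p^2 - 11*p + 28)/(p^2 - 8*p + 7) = (p - 4)/(p - 1)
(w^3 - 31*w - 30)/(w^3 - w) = (w^2 - w - 30)/(w*(w - 1))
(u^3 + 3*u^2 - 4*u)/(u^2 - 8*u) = (u^2 + 3*u - 4)/(u - 8)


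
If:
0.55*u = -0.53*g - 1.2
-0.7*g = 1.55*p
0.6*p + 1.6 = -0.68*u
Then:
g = 0.13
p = -0.06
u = -2.30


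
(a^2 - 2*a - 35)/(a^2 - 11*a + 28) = (a + 5)/(a - 4)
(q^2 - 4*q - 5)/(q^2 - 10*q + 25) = (q + 1)/(q - 5)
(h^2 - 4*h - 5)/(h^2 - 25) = (h + 1)/(h + 5)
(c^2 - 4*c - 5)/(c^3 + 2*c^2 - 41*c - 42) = (c - 5)/(c^2 + c - 42)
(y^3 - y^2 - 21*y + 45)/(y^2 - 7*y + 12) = (y^2 + 2*y - 15)/(y - 4)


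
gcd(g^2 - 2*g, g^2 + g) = g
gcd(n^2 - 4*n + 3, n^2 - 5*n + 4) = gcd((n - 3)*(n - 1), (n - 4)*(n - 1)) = n - 1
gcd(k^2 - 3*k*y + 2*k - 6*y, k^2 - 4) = k + 2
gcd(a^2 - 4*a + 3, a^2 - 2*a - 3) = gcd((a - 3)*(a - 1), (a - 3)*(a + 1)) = a - 3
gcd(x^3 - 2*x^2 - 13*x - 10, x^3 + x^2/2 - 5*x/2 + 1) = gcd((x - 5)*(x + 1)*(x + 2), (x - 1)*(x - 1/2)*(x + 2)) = x + 2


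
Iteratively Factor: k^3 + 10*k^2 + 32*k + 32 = (k + 4)*(k^2 + 6*k + 8) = (k + 4)^2*(k + 2)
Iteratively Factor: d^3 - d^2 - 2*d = (d + 1)*(d^2 - 2*d) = (d - 2)*(d + 1)*(d)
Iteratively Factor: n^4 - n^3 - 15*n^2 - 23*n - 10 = (n + 1)*(n^3 - 2*n^2 - 13*n - 10) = (n + 1)^2*(n^2 - 3*n - 10) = (n + 1)^2*(n + 2)*(n - 5)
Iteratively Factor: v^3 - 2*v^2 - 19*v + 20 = (v - 5)*(v^2 + 3*v - 4) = (v - 5)*(v - 1)*(v + 4)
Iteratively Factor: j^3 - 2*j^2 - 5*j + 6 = (j - 3)*(j^2 + j - 2) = (j - 3)*(j - 1)*(j + 2)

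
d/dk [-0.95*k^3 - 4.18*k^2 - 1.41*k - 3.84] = -2.85*k^2 - 8.36*k - 1.41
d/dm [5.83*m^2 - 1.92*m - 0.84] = 11.66*m - 1.92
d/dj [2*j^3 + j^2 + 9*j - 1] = 6*j^2 + 2*j + 9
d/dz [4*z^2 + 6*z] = 8*z + 6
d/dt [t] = 1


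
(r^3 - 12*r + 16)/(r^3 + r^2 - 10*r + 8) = (r - 2)/(r - 1)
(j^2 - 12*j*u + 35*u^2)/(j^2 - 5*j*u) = (j - 7*u)/j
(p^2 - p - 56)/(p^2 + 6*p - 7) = (p - 8)/(p - 1)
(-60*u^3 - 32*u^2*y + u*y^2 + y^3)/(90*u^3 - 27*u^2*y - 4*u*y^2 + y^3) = (2*u + y)/(-3*u + y)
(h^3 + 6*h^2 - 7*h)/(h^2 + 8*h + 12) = h*(h^2 + 6*h - 7)/(h^2 + 8*h + 12)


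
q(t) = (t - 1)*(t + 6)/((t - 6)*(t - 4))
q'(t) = (t - 1)/((t - 6)*(t - 4)) + (t + 6)/((t - 6)*(t - 4)) - (t - 1)*(t + 6)/((t - 6)*(t - 4)^2) - (t - 1)*(t + 6)/((t - 6)^2*(t - 4)) = 15*(-t^2 + 4*t + 4)/(t^4 - 20*t^3 + 148*t^2 - 480*t + 576)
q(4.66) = -44.12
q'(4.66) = 17.73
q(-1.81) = -0.26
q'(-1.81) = -0.05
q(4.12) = -139.96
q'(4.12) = 1033.18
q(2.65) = 3.16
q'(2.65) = 5.56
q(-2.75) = -0.21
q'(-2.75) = -0.06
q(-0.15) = -0.26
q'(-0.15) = 0.08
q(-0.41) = -0.28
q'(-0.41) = 0.04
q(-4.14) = -0.12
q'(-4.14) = -0.07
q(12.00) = 4.12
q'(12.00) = -0.60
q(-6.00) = 0.00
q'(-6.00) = -0.06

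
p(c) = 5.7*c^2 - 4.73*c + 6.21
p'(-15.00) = -175.73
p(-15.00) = 1359.66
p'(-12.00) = -141.53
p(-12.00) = 883.77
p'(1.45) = 11.80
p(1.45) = 11.34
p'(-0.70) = -12.71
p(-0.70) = 12.31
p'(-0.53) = -10.77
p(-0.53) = 10.32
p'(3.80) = 38.59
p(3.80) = 70.54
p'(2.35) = 22.06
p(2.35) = 26.57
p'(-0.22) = -7.24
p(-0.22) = 7.53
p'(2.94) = 28.79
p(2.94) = 41.57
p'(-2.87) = -37.45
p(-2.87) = 66.74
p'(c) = 11.4*c - 4.73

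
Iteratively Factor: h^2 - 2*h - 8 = (h + 2)*(h - 4)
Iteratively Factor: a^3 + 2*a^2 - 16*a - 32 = (a + 2)*(a^2 - 16) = (a - 4)*(a + 2)*(a + 4)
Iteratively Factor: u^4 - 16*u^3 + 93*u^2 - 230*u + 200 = (u - 5)*(u^3 - 11*u^2 + 38*u - 40) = (u - 5)^2*(u^2 - 6*u + 8) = (u - 5)^2*(u - 2)*(u - 4)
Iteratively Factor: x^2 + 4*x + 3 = (x + 1)*(x + 3)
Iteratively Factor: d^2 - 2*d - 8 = (d - 4)*(d + 2)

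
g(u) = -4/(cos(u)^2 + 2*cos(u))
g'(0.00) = 0.00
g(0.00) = -1.33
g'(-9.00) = 0.30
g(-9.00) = 4.03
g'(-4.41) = -20.87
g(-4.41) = 7.89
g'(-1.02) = 5.95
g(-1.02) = -3.03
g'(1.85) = -24.67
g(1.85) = 8.42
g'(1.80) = -37.11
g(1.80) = 9.93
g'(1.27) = -21.40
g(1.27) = -5.88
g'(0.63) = -1.66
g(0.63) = -1.76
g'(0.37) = -0.75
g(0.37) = -1.46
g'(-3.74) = -0.83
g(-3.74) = 4.12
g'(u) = -4*(2*sin(u)*cos(u) + 2*sin(u))/(cos(u)^2 + 2*cos(u))^2 = -(8*sin(u)/cos(u)^2 + 8*tan(u))/(cos(u) + 2)^2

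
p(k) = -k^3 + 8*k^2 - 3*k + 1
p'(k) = -3*k^2 + 16*k - 3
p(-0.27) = 2.41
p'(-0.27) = -7.54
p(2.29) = 24.07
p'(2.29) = 17.91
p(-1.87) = 41.12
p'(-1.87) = -43.41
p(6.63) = 41.33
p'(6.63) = -28.79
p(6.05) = 54.22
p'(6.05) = -16.01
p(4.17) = 55.09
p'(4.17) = 11.55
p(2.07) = 20.20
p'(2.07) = 17.27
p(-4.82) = 313.30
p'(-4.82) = -149.82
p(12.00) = -611.00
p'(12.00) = -243.00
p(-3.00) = 109.00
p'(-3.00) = -78.00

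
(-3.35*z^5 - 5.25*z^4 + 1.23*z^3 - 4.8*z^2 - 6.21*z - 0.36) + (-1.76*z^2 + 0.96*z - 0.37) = -3.35*z^5 - 5.25*z^4 + 1.23*z^3 - 6.56*z^2 - 5.25*z - 0.73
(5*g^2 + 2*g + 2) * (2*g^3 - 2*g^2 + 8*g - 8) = 10*g^5 - 6*g^4 + 40*g^3 - 28*g^2 - 16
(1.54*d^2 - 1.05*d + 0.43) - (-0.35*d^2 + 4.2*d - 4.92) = 1.89*d^2 - 5.25*d + 5.35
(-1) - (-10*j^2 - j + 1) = 10*j^2 + j - 2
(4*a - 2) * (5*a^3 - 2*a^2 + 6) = 20*a^4 - 18*a^3 + 4*a^2 + 24*a - 12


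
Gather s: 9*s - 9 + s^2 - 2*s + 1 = s^2 + 7*s - 8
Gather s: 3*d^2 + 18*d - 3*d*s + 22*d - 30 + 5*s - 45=3*d^2 + 40*d + s*(5 - 3*d) - 75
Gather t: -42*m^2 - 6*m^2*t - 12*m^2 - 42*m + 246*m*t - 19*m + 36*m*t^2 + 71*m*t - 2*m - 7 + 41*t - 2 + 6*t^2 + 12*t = -54*m^2 - 63*m + t^2*(36*m + 6) + t*(-6*m^2 + 317*m + 53) - 9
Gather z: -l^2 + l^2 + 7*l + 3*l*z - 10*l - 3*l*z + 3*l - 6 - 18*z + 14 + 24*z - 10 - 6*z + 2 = 0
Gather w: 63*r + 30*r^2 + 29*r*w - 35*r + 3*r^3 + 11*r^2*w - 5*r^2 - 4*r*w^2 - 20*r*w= 3*r^3 + 25*r^2 - 4*r*w^2 + 28*r + w*(11*r^2 + 9*r)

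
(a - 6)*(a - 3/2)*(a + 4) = a^3 - 7*a^2/2 - 21*a + 36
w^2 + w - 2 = (w - 1)*(w + 2)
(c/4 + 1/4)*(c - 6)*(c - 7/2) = c^3/4 - 17*c^2/8 + 23*c/8 + 21/4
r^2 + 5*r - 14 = (r - 2)*(r + 7)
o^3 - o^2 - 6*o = o*(o - 3)*(o + 2)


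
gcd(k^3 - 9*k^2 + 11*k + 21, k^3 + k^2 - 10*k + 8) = 1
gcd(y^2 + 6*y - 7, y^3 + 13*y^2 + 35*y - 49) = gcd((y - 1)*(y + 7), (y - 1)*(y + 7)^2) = y^2 + 6*y - 7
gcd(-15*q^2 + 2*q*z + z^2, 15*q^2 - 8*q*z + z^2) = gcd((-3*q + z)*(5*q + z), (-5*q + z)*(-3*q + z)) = -3*q + z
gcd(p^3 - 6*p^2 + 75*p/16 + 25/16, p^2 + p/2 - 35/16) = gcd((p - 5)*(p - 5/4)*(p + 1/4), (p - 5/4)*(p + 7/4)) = p - 5/4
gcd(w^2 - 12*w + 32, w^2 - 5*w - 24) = w - 8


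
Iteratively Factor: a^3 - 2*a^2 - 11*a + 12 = (a + 3)*(a^2 - 5*a + 4) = (a - 1)*(a + 3)*(a - 4)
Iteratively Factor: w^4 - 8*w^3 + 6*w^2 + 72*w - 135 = (w + 3)*(w^3 - 11*w^2 + 39*w - 45) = (w - 3)*(w + 3)*(w^2 - 8*w + 15) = (w - 5)*(w - 3)*(w + 3)*(w - 3)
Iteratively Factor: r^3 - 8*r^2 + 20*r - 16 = (r - 2)*(r^2 - 6*r + 8) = (r - 4)*(r - 2)*(r - 2)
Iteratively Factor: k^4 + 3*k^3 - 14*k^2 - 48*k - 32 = (k + 1)*(k^3 + 2*k^2 - 16*k - 32) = (k + 1)*(k + 4)*(k^2 - 2*k - 8) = (k + 1)*(k + 2)*(k + 4)*(k - 4)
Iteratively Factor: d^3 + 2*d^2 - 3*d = (d - 1)*(d^2 + 3*d) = d*(d - 1)*(d + 3)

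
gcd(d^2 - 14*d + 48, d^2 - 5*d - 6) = d - 6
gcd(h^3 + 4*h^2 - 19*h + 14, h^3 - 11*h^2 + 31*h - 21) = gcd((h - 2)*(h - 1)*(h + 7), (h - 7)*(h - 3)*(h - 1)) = h - 1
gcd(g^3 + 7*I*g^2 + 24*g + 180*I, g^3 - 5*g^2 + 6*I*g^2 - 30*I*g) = g + 6*I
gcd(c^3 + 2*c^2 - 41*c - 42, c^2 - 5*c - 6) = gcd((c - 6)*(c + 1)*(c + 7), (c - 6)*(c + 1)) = c^2 - 5*c - 6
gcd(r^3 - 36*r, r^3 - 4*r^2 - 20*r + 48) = r - 6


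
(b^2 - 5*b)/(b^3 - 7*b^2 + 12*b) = (b - 5)/(b^2 - 7*b + 12)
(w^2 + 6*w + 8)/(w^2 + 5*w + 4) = (w + 2)/(w + 1)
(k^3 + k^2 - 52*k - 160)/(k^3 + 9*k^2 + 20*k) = (k - 8)/k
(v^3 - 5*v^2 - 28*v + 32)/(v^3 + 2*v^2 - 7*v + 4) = (v - 8)/(v - 1)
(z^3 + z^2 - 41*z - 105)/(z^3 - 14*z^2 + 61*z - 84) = (z^2 + 8*z + 15)/(z^2 - 7*z + 12)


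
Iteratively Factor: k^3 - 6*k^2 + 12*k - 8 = (k - 2)*(k^2 - 4*k + 4) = (k - 2)^2*(k - 2)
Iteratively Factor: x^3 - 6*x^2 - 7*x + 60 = (x - 5)*(x^2 - x - 12) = (x - 5)*(x - 4)*(x + 3)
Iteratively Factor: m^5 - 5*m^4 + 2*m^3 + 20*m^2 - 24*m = (m + 2)*(m^4 - 7*m^3 + 16*m^2 - 12*m) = (m - 2)*(m + 2)*(m^3 - 5*m^2 + 6*m) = m*(m - 2)*(m + 2)*(m^2 - 5*m + 6) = m*(m - 2)^2*(m + 2)*(m - 3)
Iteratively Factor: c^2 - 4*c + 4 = (c - 2)*(c - 2)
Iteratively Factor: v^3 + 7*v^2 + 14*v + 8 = (v + 1)*(v^2 + 6*v + 8) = (v + 1)*(v + 4)*(v + 2)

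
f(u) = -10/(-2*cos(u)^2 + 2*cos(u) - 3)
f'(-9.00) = 0.55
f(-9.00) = 1.54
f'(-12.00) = 0.99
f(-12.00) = 3.65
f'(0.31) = 0.65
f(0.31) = 3.44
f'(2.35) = -1.18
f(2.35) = 1.85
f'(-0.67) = -1.00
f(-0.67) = 3.76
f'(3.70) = 0.76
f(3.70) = 1.63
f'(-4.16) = -1.65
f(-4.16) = 2.17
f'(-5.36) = 0.52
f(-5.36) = 3.97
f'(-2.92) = 0.28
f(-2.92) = 1.46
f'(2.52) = -0.86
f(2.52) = 1.68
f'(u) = -10*(-4*sin(u)*cos(u) + 2*sin(u))/(-2*cos(u)^2 + 2*cos(u) - 3)^2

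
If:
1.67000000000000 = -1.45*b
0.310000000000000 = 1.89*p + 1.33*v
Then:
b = -1.15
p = 0.164021164021164 - 0.703703703703704*v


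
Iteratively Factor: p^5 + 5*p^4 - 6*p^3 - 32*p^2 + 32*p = (p + 4)*(p^4 + p^3 - 10*p^2 + 8*p) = (p - 2)*(p + 4)*(p^3 + 3*p^2 - 4*p) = (p - 2)*(p - 1)*(p + 4)*(p^2 + 4*p) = (p - 2)*(p - 1)*(p + 4)^2*(p)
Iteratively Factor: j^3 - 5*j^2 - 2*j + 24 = (j + 2)*(j^2 - 7*j + 12) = (j - 4)*(j + 2)*(j - 3)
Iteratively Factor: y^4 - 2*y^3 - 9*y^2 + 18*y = (y - 3)*(y^3 + y^2 - 6*y) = y*(y - 3)*(y^2 + y - 6) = y*(y - 3)*(y + 3)*(y - 2)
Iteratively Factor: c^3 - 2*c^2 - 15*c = (c - 5)*(c^2 + 3*c) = c*(c - 5)*(c + 3)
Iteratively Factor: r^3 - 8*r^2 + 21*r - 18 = (r - 2)*(r^2 - 6*r + 9) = (r - 3)*(r - 2)*(r - 3)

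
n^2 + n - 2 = (n - 1)*(n + 2)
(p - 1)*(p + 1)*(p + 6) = p^3 + 6*p^2 - p - 6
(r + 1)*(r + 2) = r^2 + 3*r + 2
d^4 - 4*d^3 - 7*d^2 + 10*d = d*(d - 5)*(d - 1)*(d + 2)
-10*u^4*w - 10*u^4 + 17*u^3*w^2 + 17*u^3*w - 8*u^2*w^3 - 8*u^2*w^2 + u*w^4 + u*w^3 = (-5*u + w)*(-2*u + w)*(-u + w)*(u*w + u)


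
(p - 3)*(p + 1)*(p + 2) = p^3 - 7*p - 6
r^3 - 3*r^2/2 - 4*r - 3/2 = (r - 3)*(r + 1/2)*(r + 1)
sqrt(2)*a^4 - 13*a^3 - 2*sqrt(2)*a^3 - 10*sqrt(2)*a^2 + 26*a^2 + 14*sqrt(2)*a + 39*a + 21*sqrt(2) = (a - 3)*(a + 1)*(a - 7*sqrt(2))*(sqrt(2)*a + 1)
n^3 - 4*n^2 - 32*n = n*(n - 8)*(n + 4)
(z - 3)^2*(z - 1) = z^3 - 7*z^2 + 15*z - 9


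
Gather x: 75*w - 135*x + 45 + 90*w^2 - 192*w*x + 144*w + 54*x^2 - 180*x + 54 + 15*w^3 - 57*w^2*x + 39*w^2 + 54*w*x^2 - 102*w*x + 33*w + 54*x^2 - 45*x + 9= 15*w^3 + 129*w^2 + 252*w + x^2*(54*w + 108) + x*(-57*w^2 - 294*w - 360) + 108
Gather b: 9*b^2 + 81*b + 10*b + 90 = 9*b^2 + 91*b + 90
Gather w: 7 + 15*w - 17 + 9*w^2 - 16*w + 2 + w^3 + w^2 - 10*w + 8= w^3 + 10*w^2 - 11*w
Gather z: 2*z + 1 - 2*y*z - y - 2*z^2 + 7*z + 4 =-y - 2*z^2 + z*(9 - 2*y) + 5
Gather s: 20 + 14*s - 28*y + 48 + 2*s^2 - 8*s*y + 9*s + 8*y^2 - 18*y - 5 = 2*s^2 + s*(23 - 8*y) + 8*y^2 - 46*y + 63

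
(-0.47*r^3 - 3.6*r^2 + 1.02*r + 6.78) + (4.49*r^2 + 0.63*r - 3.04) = -0.47*r^3 + 0.89*r^2 + 1.65*r + 3.74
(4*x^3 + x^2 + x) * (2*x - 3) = 8*x^4 - 10*x^3 - x^2 - 3*x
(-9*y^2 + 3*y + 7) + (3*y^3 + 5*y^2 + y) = 3*y^3 - 4*y^2 + 4*y + 7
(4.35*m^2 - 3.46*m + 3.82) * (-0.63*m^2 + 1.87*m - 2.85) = -2.7405*m^4 + 10.3143*m^3 - 21.2743*m^2 + 17.0044*m - 10.887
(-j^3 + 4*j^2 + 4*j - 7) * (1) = -j^3 + 4*j^2 + 4*j - 7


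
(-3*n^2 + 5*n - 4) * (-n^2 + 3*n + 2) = 3*n^4 - 14*n^3 + 13*n^2 - 2*n - 8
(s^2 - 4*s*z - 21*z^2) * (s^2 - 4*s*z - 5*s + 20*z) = s^4 - 8*s^3*z - 5*s^3 - 5*s^2*z^2 + 40*s^2*z + 84*s*z^3 + 25*s*z^2 - 420*z^3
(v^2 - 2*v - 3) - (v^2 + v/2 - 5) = 2 - 5*v/2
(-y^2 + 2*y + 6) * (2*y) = -2*y^3 + 4*y^2 + 12*y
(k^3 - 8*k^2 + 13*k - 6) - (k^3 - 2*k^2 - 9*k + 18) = -6*k^2 + 22*k - 24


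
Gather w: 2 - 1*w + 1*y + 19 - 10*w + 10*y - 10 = -11*w + 11*y + 11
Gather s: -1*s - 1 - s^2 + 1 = -s^2 - s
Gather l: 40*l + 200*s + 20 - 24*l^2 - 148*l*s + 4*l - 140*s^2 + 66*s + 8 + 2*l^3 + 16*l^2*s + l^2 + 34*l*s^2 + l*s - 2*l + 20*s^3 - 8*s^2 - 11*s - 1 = 2*l^3 + l^2*(16*s - 23) + l*(34*s^2 - 147*s + 42) + 20*s^3 - 148*s^2 + 255*s + 27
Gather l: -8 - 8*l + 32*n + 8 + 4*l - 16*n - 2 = -4*l + 16*n - 2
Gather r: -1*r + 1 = 1 - r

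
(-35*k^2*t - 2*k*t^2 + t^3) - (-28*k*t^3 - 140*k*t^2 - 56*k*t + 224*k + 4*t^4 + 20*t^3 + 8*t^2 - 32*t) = -35*k^2*t + 28*k*t^3 + 138*k*t^2 + 56*k*t - 224*k - 4*t^4 - 19*t^3 - 8*t^2 + 32*t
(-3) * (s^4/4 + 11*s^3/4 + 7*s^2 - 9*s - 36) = -3*s^4/4 - 33*s^3/4 - 21*s^2 + 27*s + 108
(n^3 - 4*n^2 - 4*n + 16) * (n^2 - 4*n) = n^5 - 8*n^4 + 12*n^3 + 32*n^2 - 64*n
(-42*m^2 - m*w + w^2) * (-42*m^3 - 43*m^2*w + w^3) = 1764*m^5 + 1848*m^4*w + m^3*w^2 - 85*m^2*w^3 - m*w^4 + w^5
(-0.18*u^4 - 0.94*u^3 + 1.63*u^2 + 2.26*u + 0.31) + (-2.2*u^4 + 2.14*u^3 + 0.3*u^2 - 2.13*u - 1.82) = -2.38*u^4 + 1.2*u^3 + 1.93*u^2 + 0.13*u - 1.51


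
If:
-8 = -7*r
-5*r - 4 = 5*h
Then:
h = -68/35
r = 8/7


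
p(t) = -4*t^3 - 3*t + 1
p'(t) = -12*t^2 - 3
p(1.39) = -13.91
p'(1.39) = -26.19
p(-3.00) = 118.00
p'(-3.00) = -111.00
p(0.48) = -0.88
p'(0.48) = -5.76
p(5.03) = -523.14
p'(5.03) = -306.61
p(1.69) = -23.38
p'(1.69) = -37.27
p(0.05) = 0.85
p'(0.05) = -3.03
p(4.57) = -394.49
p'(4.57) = -253.62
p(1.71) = -24.13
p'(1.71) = -38.09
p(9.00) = -2942.00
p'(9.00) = -975.00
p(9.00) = -2942.00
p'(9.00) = -975.00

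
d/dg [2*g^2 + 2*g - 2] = 4*g + 2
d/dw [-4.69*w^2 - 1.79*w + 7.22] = -9.38*w - 1.79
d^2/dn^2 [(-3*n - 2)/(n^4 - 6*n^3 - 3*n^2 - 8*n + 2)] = 2*(4*(3*n + 2)*(-2*n^3 + 9*n^2 + 3*n + 4)^2 + 3*(4*n^3 - 18*n^2 - 6*n - (3*n + 2)*(-2*n^2 + 6*n + 1) - 8)*(-n^4 + 6*n^3 + 3*n^2 + 8*n - 2))/(-n^4 + 6*n^3 + 3*n^2 + 8*n - 2)^3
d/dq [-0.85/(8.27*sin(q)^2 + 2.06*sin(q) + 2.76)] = (14.059*sin(q) + 1.751)*cos(q)/(8.27*sin(q)^2 + 2.06*sin(q) + 2.76)^2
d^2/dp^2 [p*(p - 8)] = 2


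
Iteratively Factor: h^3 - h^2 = (h)*(h^2 - h) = h*(h - 1)*(h)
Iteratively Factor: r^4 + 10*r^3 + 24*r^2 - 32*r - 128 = (r + 4)*(r^3 + 6*r^2 - 32) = (r + 4)^2*(r^2 + 2*r - 8) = (r - 2)*(r + 4)^2*(r + 4)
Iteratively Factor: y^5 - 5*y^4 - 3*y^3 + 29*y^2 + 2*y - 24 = (y + 2)*(y^4 - 7*y^3 + 11*y^2 + 7*y - 12) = (y - 3)*(y + 2)*(y^3 - 4*y^2 - y + 4) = (y - 3)*(y + 1)*(y + 2)*(y^2 - 5*y + 4) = (y - 3)*(y - 1)*(y + 1)*(y + 2)*(y - 4)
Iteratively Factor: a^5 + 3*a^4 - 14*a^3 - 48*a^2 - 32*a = (a + 4)*(a^4 - a^3 - 10*a^2 - 8*a) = (a + 2)*(a + 4)*(a^3 - 3*a^2 - 4*a) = (a - 4)*(a + 2)*(a + 4)*(a^2 + a) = a*(a - 4)*(a + 2)*(a + 4)*(a + 1)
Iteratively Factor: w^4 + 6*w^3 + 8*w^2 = (w + 2)*(w^3 + 4*w^2) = (w + 2)*(w + 4)*(w^2) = w*(w + 2)*(w + 4)*(w)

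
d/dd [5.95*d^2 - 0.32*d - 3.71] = 11.9*d - 0.32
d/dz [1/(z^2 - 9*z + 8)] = (9 - 2*z)/(z^2 - 9*z + 8)^2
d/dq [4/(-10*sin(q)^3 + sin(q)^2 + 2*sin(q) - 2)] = 8*(15*sin(q)^2 - sin(q) - 1)*cos(q)/(10*sin(q)^3 - sin(q)^2 - 2*sin(q) + 2)^2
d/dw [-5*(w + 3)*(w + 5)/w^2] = 10*(4*w + 15)/w^3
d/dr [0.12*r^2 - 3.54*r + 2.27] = 0.24*r - 3.54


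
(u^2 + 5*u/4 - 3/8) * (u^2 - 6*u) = u^4 - 19*u^3/4 - 63*u^2/8 + 9*u/4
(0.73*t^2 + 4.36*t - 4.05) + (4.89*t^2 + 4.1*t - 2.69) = 5.62*t^2 + 8.46*t - 6.74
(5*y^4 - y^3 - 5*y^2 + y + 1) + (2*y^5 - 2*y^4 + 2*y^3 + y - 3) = 2*y^5 + 3*y^4 + y^3 - 5*y^2 + 2*y - 2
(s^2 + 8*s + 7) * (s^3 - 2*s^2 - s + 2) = s^5 + 6*s^4 - 10*s^3 - 20*s^2 + 9*s + 14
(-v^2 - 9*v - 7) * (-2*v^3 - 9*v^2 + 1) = 2*v^5 + 27*v^4 + 95*v^3 + 62*v^2 - 9*v - 7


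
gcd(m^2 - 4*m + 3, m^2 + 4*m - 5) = m - 1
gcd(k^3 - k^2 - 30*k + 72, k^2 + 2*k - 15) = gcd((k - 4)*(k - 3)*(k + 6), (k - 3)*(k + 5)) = k - 3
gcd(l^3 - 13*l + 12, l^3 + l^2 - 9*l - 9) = l - 3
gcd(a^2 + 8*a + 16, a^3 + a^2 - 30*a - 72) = a + 4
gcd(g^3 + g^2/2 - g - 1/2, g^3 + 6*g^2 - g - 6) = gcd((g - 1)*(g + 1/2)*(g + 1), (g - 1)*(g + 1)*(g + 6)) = g^2 - 1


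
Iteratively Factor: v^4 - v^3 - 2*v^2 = (v)*(v^3 - v^2 - 2*v) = v*(v + 1)*(v^2 - 2*v) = v^2*(v + 1)*(v - 2)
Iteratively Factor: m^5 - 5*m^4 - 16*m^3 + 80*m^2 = (m + 4)*(m^4 - 9*m^3 + 20*m^2) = (m - 5)*(m + 4)*(m^3 - 4*m^2) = m*(m - 5)*(m + 4)*(m^2 - 4*m) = m*(m - 5)*(m - 4)*(m + 4)*(m)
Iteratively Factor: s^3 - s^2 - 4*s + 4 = (s - 1)*(s^2 - 4) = (s - 1)*(s + 2)*(s - 2)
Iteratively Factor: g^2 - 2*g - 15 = (g + 3)*(g - 5)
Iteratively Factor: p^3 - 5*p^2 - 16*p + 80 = (p - 5)*(p^2 - 16) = (p - 5)*(p + 4)*(p - 4)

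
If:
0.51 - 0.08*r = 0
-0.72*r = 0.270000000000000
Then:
No Solution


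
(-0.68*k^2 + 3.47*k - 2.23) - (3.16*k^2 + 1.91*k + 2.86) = -3.84*k^2 + 1.56*k - 5.09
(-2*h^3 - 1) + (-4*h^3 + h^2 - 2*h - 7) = -6*h^3 + h^2 - 2*h - 8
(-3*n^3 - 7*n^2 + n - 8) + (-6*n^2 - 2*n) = -3*n^3 - 13*n^2 - n - 8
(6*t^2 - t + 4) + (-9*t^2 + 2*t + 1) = -3*t^2 + t + 5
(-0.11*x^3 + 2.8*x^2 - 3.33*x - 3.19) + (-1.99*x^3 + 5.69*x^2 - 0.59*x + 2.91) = -2.1*x^3 + 8.49*x^2 - 3.92*x - 0.28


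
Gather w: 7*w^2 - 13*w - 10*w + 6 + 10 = 7*w^2 - 23*w + 16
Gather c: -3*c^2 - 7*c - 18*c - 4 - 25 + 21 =-3*c^2 - 25*c - 8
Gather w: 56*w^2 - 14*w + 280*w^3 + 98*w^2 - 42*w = 280*w^3 + 154*w^2 - 56*w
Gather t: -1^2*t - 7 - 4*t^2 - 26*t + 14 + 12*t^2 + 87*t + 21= 8*t^2 + 60*t + 28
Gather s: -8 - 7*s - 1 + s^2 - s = s^2 - 8*s - 9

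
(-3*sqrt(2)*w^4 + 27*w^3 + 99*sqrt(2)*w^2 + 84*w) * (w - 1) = -3*sqrt(2)*w^5 + 3*sqrt(2)*w^4 + 27*w^4 - 27*w^3 + 99*sqrt(2)*w^3 - 99*sqrt(2)*w^2 + 84*w^2 - 84*w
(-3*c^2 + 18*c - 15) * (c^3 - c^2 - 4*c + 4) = -3*c^5 + 21*c^4 - 21*c^3 - 69*c^2 + 132*c - 60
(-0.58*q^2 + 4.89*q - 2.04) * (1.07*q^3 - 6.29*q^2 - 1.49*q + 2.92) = -0.6206*q^5 + 8.8805*q^4 - 32.0767*q^3 + 3.8519*q^2 + 17.3184*q - 5.9568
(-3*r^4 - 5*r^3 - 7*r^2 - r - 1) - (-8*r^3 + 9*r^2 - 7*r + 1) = -3*r^4 + 3*r^3 - 16*r^2 + 6*r - 2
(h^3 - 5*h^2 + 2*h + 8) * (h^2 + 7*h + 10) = h^5 + 2*h^4 - 23*h^3 - 28*h^2 + 76*h + 80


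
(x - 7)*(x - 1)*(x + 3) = x^3 - 5*x^2 - 17*x + 21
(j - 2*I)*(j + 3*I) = j^2 + I*j + 6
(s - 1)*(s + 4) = s^2 + 3*s - 4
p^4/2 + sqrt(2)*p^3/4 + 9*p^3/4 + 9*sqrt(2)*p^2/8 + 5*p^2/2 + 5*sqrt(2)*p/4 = p*(p/2 + 1)*(p + 5/2)*(p + sqrt(2)/2)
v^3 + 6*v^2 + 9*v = v*(v + 3)^2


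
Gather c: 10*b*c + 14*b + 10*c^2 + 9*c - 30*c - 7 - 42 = 14*b + 10*c^2 + c*(10*b - 21) - 49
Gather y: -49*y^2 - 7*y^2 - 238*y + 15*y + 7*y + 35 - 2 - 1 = -56*y^2 - 216*y + 32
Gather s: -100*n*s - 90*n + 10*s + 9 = -90*n + s*(10 - 100*n) + 9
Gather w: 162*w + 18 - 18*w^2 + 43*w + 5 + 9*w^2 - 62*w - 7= -9*w^2 + 143*w + 16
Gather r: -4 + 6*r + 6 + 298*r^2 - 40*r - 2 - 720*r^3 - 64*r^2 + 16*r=-720*r^3 + 234*r^2 - 18*r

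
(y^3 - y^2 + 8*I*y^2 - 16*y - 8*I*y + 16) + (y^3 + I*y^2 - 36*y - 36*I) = 2*y^3 - y^2 + 9*I*y^2 - 52*y - 8*I*y + 16 - 36*I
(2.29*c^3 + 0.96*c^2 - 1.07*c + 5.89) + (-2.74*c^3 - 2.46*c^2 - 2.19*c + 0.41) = -0.45*c^3 - 1.5*c^2 - 3.26*c + 6.3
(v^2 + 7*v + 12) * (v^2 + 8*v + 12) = v^4 + 15*v^3 + 80*v^2 + 180*v + 144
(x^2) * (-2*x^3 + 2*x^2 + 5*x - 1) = -2*x^5 + 2*x^4 + 5*x^3 - x^2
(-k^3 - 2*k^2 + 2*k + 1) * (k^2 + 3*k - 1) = -k^5 - 5*k^4 - 3*k^3 + 9*k^2 + k - 1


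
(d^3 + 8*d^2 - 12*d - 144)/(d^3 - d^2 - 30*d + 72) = (d + 6)/(d - 3)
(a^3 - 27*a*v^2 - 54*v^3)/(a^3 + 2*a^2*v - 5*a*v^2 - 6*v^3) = (-a^2 + 3*a*v + 18*v^2)/(-a^2 + a*v + 2*v^2)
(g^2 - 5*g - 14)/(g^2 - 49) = (g + 2)/(g + 7)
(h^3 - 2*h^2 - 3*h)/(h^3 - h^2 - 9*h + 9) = h*(h + 1)/(h^2 + 2*h - 3)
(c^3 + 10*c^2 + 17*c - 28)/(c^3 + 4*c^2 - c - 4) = (c + 7)/(c + 1)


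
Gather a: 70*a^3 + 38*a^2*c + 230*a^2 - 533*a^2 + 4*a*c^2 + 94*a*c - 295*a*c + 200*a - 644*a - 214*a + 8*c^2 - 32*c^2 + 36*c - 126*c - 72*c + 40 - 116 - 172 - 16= 70*a^3 + a^2*(38*c - 303) + a*(4*c^2 - 201*c - 658) - 24*c^2 - 162*c - 264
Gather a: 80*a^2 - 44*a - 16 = 80*a^2 - 44*a - 16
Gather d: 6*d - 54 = 6*d - 54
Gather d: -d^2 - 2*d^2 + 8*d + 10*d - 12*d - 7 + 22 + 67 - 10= -3*d^2 + 6*d + 72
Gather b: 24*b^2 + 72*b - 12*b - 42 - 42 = 24*b^2 + 60*b - 84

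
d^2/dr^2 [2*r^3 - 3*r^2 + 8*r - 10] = 12*r - 6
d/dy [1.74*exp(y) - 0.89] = 1.74*exp(y)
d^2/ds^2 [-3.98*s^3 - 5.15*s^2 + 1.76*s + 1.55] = -23.88*s - 10.3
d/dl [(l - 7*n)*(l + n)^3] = 4*(l - 5*n)*(l + n)^2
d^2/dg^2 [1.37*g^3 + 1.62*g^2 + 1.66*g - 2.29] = 8.22*g + 3.24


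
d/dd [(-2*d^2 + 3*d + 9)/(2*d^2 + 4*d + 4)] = (-7*d^2 - 26*d - 12)/(2*(d^4 + 4*d^3 + 8*d^2 + 8*d + 4))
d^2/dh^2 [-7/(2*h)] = -7/h^3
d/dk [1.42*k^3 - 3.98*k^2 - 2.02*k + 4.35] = 4.26*k^2 - 7.96*k - 2.02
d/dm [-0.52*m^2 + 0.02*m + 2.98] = 0.02 - 1.04*m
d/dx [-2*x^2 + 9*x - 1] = 9 - 4*x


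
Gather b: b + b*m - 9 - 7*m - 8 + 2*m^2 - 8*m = b*(m + 1) + 2*m^2 - 15*m - 17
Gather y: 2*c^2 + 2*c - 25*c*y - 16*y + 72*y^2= 2*c^2 + 2*c + 72*y^2 + y*(-25*c - 16)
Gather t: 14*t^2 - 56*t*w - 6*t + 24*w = 14*t^2 + t*(-56*w - 6) + 24*w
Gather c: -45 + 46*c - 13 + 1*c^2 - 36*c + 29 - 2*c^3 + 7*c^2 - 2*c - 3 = -2*c^3 + 8*c^2 + 8*c - 32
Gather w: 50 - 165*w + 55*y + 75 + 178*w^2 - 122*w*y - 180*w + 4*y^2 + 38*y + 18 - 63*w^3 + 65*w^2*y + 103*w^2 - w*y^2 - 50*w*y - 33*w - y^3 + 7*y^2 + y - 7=-63*w^3 + w^2*(65*y + 281) + w*(-y^2 - 172*y - 378) - y^3 + 11*y^2 + 94*y + 136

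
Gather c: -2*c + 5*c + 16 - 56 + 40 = 3*c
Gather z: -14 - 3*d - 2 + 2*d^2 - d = 2*d^2 - 4*d - 16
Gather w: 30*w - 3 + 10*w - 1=40*w - 4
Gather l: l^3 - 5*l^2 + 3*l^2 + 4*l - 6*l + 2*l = l^3 - 2*l^2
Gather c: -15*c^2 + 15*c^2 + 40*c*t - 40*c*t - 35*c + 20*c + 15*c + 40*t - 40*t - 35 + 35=0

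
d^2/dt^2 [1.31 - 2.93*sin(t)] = 2.93*sin(t)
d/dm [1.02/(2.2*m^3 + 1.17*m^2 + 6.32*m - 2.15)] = (-6.732*m^2 - 2.3868*m - 6.4464)/(2.2*m^3 + 1.17*m^2 + 6.32*m - 2.15)^2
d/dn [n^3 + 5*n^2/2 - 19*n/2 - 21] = 3*n^2 + 5*n - 19/2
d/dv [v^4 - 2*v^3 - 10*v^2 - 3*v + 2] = 4*v^3 - 6*v^2 - 20*v - 3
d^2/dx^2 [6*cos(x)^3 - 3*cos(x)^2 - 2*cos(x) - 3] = -5*cos(x)/2 + 6*cos(2*x) - 27*cos(3*x)/2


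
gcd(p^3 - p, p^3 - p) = p^3 - p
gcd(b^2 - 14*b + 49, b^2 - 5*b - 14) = b - 7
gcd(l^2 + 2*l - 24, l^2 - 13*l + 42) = 1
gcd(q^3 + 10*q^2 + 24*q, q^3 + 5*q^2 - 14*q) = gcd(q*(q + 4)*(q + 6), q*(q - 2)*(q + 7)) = q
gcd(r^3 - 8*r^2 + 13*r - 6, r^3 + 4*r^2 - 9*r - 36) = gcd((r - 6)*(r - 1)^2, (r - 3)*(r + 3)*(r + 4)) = 1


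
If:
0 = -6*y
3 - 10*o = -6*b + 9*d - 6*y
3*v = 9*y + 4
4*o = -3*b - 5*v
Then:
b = -4*o/3 - 20/9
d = -2*o - 31/27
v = 4/3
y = 0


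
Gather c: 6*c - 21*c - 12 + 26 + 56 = 70 - 15*c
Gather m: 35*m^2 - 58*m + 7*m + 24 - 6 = 35*m^2 - 51*m + 18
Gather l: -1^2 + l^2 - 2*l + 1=l^2 - 2*l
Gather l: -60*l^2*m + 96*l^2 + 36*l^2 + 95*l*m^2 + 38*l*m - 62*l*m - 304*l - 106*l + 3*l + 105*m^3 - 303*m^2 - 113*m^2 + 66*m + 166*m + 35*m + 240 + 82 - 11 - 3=l^2*(132 - 60*m) + l*(95*m^2 - 24*m - 407) + 105*m^3 - 416*m^2 + 267*m + 308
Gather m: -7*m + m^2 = m^2 - 7*m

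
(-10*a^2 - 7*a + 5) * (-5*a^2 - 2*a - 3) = 50*a^4 + 55*a^3 + 19*a^2 + 11*a - 15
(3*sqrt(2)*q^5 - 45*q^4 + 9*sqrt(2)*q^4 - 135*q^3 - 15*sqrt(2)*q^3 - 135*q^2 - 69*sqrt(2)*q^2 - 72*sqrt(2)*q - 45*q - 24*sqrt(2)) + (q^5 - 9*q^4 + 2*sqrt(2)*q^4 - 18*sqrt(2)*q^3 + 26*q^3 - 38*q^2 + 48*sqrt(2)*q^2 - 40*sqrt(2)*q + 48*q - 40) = q^5 + 3*sqrt(2)*q^5 - 54*q^4 + 11*sqrt(2)*q^4 - 109*q^3 - 33*sqrt(2)*q^3 - 173*q^2 - 21*sqrt(2)*q^2 - 112*sqrt(2)*q + 3*q - 40 - 24*sqrt(2)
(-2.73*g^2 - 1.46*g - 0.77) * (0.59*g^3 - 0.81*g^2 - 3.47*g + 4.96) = -1.6107*g^5 + 1.3499*g^4 + 10.2014*g^3 - 7.8509*g^2 - 4.5697*g - 3.8192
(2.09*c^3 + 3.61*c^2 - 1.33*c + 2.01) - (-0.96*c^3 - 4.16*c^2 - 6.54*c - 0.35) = 3.05*c^3 + 7.77*c^2 + 5.21*c + 2.36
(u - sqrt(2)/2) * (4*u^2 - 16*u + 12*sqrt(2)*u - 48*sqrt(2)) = 4*u^3 - 16*u^2 + 10*sqrt(2)*u^2 - 40*sqrt(2)*u - 12*u + 48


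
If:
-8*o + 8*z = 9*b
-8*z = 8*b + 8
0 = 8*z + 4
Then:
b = -1/2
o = 1/16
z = -1/2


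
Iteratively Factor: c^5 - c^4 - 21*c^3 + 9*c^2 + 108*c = (c + 3)*(c^4 - 4*c^3 - 9*c^2 + 36*c) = c*(c + 3)*(c^3 - 4*c^2 - 9*c + 36) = c*(c + 3)^2*(c^2 - 7*c + 12) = c*(c - 3)*(c + 3)^2*(c - 4)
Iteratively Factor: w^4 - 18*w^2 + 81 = (w - 3)*(w^3 + 3*w^2 - 9*w - 27) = (w - 3)*(w + 3)*(w^2 - 9) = (w - 3)*(w + 3)^2*(w - 3)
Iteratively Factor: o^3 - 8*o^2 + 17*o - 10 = (o - 1)*(o^2 - 7*o + 10) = (o - 5)*(o - 1)*(o - 2)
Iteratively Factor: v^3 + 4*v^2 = (v)*(v^2 + 4*v) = v^2*(v + 4)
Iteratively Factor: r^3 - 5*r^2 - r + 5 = (r - 1)*(r^2 - 4*r - 5) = (r - 1)*(r + 1)*(r - 5)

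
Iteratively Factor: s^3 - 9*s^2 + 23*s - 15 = (s - 3)*(s^2 - 6*s + 5) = (s - 5)*(s - 3)*(s - 1)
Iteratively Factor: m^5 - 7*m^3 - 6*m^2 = (m + 1)*(m^4 - m^3 - 6*m^2) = (m - 3)*(m + 1)*(m^3 + 2*m^2) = m*(m - 3)*(m + 1)*(m^2 + 2*m) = m*(m - 3)*(m + 1)*(m + 2)*(m)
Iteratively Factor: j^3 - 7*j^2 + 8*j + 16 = (j - 4)*(j^2 - 3*j - 4) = (j - 4)*(j + 1)*(j - 4)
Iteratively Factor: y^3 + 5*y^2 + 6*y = (y + 3)*(y^2 + 2*y) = (y + 2)*(y + 3)*(y)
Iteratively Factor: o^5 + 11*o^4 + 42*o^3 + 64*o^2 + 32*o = (o)*(o^4 + 11*o^3 + 42*o^2 + 64*o + 32) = o*(o + 1)*(o^3 + 10*o^2 + 32*o + 32) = o*(o + 1)*(o + 4)*(o^2 + 6*o + 8) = o*(o + 1)*(o + 4)^2*(o + 2)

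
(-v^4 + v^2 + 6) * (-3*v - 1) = 3*v^5 + v^4 - 3*v^3 - v^2 - 18*v - 6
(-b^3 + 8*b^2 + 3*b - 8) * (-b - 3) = b^4 - 5*b^3 - 27*b^2 - b + 24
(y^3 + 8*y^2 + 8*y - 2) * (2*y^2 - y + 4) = 2*y^5 + 15*y^4 + 12*y^3 + 20*y^2 + 34*y - 8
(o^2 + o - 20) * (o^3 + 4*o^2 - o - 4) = o^5 + 5*o^4 - 17*o^3 - 85*o^2 + 16*o + 80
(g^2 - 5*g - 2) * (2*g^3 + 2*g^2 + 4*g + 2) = 2*g^5 - 8*g^4 - 10*g^3 - 22*g^2 - 18*g - 4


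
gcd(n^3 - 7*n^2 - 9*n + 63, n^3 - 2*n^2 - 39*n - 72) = n + 3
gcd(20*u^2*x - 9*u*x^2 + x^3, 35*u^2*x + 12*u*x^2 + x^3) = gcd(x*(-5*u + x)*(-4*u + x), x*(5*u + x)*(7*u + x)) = x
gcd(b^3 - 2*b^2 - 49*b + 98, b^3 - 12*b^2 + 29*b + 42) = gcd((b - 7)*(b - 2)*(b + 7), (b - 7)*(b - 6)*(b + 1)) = b - 7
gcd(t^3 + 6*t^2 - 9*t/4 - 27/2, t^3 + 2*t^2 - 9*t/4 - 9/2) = t^2 - 9/4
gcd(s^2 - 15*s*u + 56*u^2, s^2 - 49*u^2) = s - 7*u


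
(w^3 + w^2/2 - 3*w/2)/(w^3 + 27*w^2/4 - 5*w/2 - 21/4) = 2*w*(2*w + 3)/(4*w^2 + 31*w + 21)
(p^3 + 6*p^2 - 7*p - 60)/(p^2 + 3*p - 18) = (p^2 + 9*p + 20)/(p + 6)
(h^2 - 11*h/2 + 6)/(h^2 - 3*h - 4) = (h - 3/2)/(h + 1)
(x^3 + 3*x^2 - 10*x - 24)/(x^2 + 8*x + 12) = (x^2 + x - 12)/(x + 6)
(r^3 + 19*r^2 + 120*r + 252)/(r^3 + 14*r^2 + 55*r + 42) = (r + 6)/(r + 1)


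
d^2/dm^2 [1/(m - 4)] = 2/(m - 4)^3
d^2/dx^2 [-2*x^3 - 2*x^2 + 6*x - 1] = -12*x - 4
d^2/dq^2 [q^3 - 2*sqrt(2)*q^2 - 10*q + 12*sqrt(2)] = 6*q - 4*sqrt(2)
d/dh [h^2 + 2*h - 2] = 2*h + 2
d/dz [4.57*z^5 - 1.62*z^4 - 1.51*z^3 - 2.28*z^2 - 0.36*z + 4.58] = 22.85*z^4 - 6.48*z^3 - 4.53*z^2 - 4.56*z - 0.36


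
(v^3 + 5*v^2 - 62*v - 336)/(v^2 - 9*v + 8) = (v^2 + 13*v + 42)/(v - 1)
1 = 1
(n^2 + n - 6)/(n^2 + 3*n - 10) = (n + 3)/(n + 5)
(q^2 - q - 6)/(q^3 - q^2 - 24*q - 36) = (q - 3)/(q^2 - 3*q - 18)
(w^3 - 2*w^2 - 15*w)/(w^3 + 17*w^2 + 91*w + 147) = w*(w - 5)/(w^2 + 14*w + 49)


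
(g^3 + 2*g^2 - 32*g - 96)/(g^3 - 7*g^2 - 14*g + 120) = (g + 4)/(g - 5)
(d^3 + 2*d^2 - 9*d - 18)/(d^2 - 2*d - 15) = (d^2 - d - 6)/(d - 5)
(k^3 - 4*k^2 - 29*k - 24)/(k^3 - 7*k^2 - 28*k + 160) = (k^2 + 4*k + 3)/(k^2 + k - 20)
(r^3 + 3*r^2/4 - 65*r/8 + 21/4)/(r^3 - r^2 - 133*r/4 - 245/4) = (4*r^2 - 11*r + 6)/(2*(2*r^2 - 9*r - 35))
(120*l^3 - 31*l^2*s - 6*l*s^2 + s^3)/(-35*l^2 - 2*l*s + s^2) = (24*l^2 - 11*l*s + s^2)/(-7*l + s)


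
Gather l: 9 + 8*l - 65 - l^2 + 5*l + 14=-l^2 + 13*l - 42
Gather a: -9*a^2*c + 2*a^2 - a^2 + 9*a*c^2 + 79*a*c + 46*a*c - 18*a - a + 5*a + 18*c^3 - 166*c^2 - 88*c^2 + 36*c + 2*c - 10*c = a^2*(1 - 9*c) + a*(9*c^2 + 125*c - 14) + 18*c^3 - 254*c^2 + 28*c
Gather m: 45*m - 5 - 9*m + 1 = 36*m - 4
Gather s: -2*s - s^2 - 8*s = -s^2 - 10*s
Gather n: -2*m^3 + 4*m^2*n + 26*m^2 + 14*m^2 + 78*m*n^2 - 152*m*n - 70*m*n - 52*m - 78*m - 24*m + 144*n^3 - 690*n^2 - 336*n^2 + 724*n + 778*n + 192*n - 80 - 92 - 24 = -2*m^3 + 40*m^2 - 154*m + 144*n^3 + n^2*(78*m - 1026) + n*(4*m^2 - 222*m + 1694) - 196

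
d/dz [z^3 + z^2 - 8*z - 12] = 3*z^2 + 2*z - 8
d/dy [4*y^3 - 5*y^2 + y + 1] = 12*y^2 - 10*y + 1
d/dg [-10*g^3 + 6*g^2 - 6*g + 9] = -30*g^2 + 12*g - 6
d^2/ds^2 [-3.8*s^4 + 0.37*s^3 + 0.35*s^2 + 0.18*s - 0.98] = -45.6*s^2 + 2.22*s + 0.7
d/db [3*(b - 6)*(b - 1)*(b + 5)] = 9*b^2 - 12*b - 87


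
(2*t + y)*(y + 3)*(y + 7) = 2*t*y^2 + 20*t*y + 42*t + y^3 + 10*y^2 + 21*y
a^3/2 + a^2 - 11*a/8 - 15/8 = (a/2 + 1/2)*(a - 3/2)*(a + 5/2)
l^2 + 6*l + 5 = (l + 1)*(l + 5)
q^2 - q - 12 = (q - 4)*(q + 3)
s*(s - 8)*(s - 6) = s^3 - 14*s^2 + 48*s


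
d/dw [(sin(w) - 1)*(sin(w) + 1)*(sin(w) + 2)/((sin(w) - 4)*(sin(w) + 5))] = (sin(w)^4 + 2*sin(w)^3 - 57*sin(w)^2 - 76*sin(w) + 22)*cos(w)/((sin(w) - 4)^2*(sin(w) + 5)^2)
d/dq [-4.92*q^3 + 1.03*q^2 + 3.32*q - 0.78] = -14.76*q^2 + 2.06*q + 3.32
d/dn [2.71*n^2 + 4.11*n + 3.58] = 5.42*n + 4.11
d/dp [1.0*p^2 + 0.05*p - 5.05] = 2.0*p + 0.05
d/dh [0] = 0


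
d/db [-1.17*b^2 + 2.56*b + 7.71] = 2.56 - 2.34*b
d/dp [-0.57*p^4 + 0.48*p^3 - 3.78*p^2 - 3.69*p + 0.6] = -2.28*p^3 + 1.44*p^2 - 7.56*p - 3.69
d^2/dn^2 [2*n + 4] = 0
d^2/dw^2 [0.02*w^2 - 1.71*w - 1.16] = 0.0400000000000000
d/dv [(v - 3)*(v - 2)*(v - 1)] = 3*v^2 - 12*v + 11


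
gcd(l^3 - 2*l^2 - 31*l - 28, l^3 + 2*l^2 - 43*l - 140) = l^2 - 3*l - 28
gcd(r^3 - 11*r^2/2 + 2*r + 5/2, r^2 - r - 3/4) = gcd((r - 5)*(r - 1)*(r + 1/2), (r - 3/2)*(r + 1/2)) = r + 1/2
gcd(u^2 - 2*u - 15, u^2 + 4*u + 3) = u + 3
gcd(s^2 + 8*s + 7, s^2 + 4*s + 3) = s + 1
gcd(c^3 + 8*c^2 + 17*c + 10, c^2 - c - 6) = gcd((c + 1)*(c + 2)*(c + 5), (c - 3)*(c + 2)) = c + 2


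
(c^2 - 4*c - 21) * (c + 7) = c^3 + 3*c^2 - 49*c - 147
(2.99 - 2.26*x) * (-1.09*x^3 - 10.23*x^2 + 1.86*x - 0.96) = 2.4634*x^4 + 19.8607*x^3 - 34.7913*x^2 + 7.731*x - 2.8704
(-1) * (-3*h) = 3*h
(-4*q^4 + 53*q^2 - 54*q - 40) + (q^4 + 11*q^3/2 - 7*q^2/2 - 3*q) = -3*q^4 + 11*q^3/2 + 99*q^2/2 - 57*q - 40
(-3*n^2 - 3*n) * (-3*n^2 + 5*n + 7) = 9*n^4 - 6*n^3 - 36*n^2 - 21*n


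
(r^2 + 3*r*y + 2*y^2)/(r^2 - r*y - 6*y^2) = (-r - y)/(-r + 3*y)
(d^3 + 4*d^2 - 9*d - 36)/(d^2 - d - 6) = (d^2 + 7*d + 12)/(d + 2)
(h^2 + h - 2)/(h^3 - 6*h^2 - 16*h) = (h - 1)/(h*(h - 8))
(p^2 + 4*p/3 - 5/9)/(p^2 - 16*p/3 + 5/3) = (p + 5/3)/(p - 5)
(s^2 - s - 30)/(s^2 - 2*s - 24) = (s + 5)/(s + 4)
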